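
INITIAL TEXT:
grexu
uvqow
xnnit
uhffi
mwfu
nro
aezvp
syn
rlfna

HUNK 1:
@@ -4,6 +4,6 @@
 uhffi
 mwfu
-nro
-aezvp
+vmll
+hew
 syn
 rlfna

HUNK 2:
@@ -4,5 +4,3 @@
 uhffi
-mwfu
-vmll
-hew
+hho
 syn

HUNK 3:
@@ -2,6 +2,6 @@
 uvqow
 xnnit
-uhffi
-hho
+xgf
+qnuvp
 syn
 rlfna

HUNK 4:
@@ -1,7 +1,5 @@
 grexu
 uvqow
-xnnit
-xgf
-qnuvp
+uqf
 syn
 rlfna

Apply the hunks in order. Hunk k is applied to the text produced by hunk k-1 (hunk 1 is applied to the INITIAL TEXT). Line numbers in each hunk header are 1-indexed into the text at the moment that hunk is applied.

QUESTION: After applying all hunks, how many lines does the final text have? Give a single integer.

Hunk 1: at line 4 remove [nro,aezvp] add [vmll,hew] -> 9 lines: grexu uvqow xnnit uhffi mwfu vmll hew syn rlfna
Hunk 2: at line 4 remove [mwfu,vmll,hew] add [hho] -> 7 lines: grexu uvqow xnnit uhffi hho syn rlfna
Hunk 3: at line 2 remove [uhffi,hho] add [xgf,qnuvp] -> 7 lines: grexu uvqow xnnit xgf qnuvp syn rlfna
Hunk 4: at line 1 remove [xnnit,xgf,qnuvp] add [uqf] -> 5 lines: grexu uvqow uqf syn rlfna
Final line count: 5

Answer: 5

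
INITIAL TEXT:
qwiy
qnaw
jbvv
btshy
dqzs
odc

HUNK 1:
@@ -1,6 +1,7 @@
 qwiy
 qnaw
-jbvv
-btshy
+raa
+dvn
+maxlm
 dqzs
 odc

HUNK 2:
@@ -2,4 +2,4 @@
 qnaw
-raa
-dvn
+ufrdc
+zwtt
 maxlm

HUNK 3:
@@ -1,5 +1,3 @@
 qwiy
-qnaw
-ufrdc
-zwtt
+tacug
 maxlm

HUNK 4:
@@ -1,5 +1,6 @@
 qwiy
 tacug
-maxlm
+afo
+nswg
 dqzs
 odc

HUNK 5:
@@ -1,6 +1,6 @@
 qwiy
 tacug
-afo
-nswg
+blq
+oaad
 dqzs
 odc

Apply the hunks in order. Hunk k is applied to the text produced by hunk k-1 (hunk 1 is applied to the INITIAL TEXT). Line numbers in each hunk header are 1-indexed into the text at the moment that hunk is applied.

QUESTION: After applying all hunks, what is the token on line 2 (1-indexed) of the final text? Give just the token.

Hunk 1: at line 1 remove [jbvv,btshy] add [raa,dvn,maxlm] -> 7 lines: qwiy qnaw raa dvn maxlm dqzs odc
Hunk 2: at line 2 remove [raa,dvn] add [ufrdc,zwtt] -> 7 lines: qwiy qnaw ufrdc zwtt maxlm dqzs odc
Hunk 3: at line 1 remove [qnaw,ufrdc,zwtt] add [tacug] -> 5 lines: qwiy tacug maxlm dqzs odc
Hunk 4: at line 1 remove [maxlm] add [afo,nswg] -> 6 lines: qwiy tacug afo nswg dqzs odc
Hunk 5: at line 1 remove [afo,nswg] add [blq,oaad] -> 6 lines: qwiy tacug blq oaad dqzs odc
Final line 2: tacug

Answer: tacug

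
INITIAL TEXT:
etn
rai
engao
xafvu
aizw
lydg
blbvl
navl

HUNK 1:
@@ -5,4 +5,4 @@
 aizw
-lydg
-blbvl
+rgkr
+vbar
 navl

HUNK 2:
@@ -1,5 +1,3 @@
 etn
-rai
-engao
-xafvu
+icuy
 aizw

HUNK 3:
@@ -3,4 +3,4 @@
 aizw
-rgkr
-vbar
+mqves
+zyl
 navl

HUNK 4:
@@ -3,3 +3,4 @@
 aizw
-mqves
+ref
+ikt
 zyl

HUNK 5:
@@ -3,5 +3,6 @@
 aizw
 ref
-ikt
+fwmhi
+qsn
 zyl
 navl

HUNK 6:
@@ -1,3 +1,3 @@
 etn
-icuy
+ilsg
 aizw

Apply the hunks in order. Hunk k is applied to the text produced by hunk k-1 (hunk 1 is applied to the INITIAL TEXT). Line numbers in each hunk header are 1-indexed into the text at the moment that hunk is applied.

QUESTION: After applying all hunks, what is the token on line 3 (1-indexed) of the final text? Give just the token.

Hunk 1: at line 5 remove [lydg,blbvl] add [rgkr,vbar] -> 8 lines: etn rai engao xafvu aizw rgkr vbar navl
Hunk 2: at line 1 remove [rai,engao,xafvu] add [icuy] -> 6 lines: etn icuy aizw rgkr vbar navl
Hunk 3: at line 3 remove [rgkr,vbar] add [mqves,zyl] -> 6 lines: etn icuy aizw mqves zyl navl
Hunk 4: at line 3 remove [mqves] add [ref,ikt] -> 7 lines: etn icuy aizw ref ikt zyl navl
Hunk 5: at line 3 remove [ikt] add [fwmhi,qsn] -> 8 lines: etn icuy aizw ref fwmhi qsn zyl navl
Hunk 6: at line 1 remove [icuy] add [ilsg] -> 8 lines: etn ilsg aizw ref fwmhi qsn zyl navl
Final line 3: aizw

Answer: aizw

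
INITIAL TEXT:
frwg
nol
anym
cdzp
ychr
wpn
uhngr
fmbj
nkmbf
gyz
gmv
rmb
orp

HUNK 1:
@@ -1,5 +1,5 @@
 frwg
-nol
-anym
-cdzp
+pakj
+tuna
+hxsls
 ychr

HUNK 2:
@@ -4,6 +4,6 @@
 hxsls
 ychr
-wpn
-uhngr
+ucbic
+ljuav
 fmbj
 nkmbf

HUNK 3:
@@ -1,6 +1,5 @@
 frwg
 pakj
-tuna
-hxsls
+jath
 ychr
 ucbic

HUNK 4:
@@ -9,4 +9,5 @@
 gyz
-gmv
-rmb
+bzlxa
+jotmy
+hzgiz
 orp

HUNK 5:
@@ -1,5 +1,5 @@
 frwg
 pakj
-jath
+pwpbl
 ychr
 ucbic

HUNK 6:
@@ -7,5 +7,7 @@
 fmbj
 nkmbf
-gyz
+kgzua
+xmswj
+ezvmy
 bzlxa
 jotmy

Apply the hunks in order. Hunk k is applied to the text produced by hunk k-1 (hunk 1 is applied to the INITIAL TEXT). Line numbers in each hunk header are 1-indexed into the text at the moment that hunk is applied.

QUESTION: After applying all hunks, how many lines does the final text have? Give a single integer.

Hunk 1: at line 1 remove [nol,anym,cdzp] add [pakj,tuna,hxsls] -> 13 lines: frwg pakj tuna hxsls ychr wpn uhngr fmbj nkmbf gyz gmv rmb orp
Hunk 2: at line 4 remove [wpn,uhngr] add [ucbic,ljuav] -> 13 lines: frwg pakj tuna hxsls ychr ucbic ljuav fmbj nkmbf gyz gmv rmb orp
Hunk 3: at line 1 remove [tuna,hxsls] add [jath] -> 12 lines: frwg pakj jath ychr ucbic ljuav fmbj nkmbf gyz gmv rmb orp
Hunk 4: at line 9 remove [gmv,rmb] add [bzlxa,jotmy,hzgiz] -> 13 lines: frwg pakj jath ychr ucbic ljuav fmbj nkmbf gyz bzlxa jotmy hzgiz orp
Hunk 5: at line 1 remove [jath] add [pwpbl] -> 13 lines: frwg pakj pwpbl ychr ucbic ljuav fmbj nkmbf gyz bzlxa jotmy hzgiz orp
Hunk 6: at line 7 remove [gyz] add [kgzua,xmswj,ezvmy] -> 15 lines: frwg pakj pwpbl ychr ucbic ljuav fmbj nkmbf kgzua xmswj ezvmy bzlxa jotmy hzgiz orp
Final line count: 15

Answer: 15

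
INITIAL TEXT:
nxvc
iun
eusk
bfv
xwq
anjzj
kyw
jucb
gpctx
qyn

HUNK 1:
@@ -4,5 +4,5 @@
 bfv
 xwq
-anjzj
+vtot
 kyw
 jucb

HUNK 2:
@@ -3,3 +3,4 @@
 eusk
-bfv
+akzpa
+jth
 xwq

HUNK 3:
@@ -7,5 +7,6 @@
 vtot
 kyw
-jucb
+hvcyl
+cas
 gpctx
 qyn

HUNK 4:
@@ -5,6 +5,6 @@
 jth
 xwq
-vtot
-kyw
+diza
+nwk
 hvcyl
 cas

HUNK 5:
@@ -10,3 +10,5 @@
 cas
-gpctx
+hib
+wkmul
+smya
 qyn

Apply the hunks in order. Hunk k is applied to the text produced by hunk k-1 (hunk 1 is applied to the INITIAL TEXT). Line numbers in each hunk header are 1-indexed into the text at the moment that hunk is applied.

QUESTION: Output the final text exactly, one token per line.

Hunk 1: at line 4 remove [anjzj] add [vtot] -> 10 lines: nxvc iun eusk bfv xwq vtot kyw jucb gpctx qyn
Hunk 2: at line 3 remove [bfv] add [akzpa,jth] -> 11 lines: nxvc iun eusk akzpa jth xwq vtot kyw jucb gpctx qyn
Hunk 3: at line 7 remove [jucb] add [hvcyl,cas] -> 12 lines: nxvc iun eusk akzpa jth xwq vtot kyw hvcyl cas gpctx qyn
Hunk 4: at line 5 remove [vtot,kyw] add [diza,nwk] -> 12 lines: nxvc iun eusk akzpa jth xwq diza nwk hvcyl cas gpctx qyn
Hunk 5: at line 10 remove [gpctx] add [hib,wkmul,smya] -> 14 lines: nxvc iun eusk akzpa jth xwq diza nwk hvcyl cas hib wkmul smya qyn

Answer: nxvc
iun
eusk
akzpa
jth
xwq
diza
nwk
hvcyl
cas
hib
wkmul
smya
qyn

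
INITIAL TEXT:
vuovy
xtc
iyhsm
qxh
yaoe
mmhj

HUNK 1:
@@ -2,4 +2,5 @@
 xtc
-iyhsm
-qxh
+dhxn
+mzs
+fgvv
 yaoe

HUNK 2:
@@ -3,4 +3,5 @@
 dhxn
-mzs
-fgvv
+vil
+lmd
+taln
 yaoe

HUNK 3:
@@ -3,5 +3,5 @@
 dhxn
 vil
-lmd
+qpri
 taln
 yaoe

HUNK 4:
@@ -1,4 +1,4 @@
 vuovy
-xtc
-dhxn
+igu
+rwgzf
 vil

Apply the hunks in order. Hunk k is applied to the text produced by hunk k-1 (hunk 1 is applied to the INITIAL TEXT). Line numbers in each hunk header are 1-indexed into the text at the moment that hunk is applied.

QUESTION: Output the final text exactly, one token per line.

Hunk 1: at line 2 remove [iyhsm,qxh] add [dhxn,mzs,fgvv] -> 7 lines: vuovy xtc dhxn mzs fgvv yaoe mmhj
Hunk 2: at line 3 remove [mzs,fgvv] add [vil,lmd,taln] -> 8 lines: vuovy xtc dhxn vil lmd taln yaoe mmhj
Hunk 3: at line 3 remove [lmd] add [qpri] -> 8 lines: vuovy xtc dhxn vil qpri taln yaoe mmhj
Hunk 4: at line 1 remove [xtc,dhxn] add [igu,rwgzf] -> 8 lines: vuovy igu rwgzf vil qpri taln yaoe mmhj

Answer: vuovy
igu
rwgzf
vil
qpri
taln
yaoe
mmhj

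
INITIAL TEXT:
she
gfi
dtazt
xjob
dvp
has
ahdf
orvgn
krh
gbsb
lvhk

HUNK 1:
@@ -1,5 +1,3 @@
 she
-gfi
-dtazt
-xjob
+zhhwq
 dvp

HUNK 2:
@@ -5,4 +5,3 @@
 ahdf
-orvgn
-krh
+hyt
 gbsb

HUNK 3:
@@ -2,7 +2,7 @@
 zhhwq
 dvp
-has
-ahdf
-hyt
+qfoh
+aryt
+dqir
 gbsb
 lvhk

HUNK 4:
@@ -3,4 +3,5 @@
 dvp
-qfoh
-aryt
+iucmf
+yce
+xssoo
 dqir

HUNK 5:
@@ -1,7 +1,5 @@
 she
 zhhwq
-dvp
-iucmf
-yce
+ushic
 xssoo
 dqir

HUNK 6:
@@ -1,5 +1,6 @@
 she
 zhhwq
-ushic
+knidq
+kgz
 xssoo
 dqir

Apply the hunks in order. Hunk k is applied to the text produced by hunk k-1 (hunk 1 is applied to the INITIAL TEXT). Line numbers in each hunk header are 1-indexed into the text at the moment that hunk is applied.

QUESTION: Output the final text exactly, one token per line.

Answer: she
zhhwq
knidq
kgz
xssoo
dqir
gbsb
lvhk

Derivation:
Hunk 1: at line 1 remove [gfi,dtazt,xjob] add [zhhwq] -> 9 lines: she zhhwq dvp has ahdf orvgn krh gbsb lvhk
Hunk 2: at line 5 remove [orvgn,krh] add [hyt] -> 8 lines: she zhhwq dvp has ahdf hyt gbsb lvhk
Hunk 3: at line 2 remove [has,ahdf,hyt] add [qfoh,aryt,dqir] -> 8 lines: she zhhwq dvp qfoh aryt dqir gbsb lvhk
Hunk 4: at line 3 remove [qfoh,aryt] add [iucmf,yce,xssoo] -> 9 lines: she zhhwq dvp iucmf yce xssoo dqir gbsb lvhk
Hunk 5: at line 1 remove [dvp,iucmf,yce] add [ushic] -> 7 lines: she zhhwq ushic xssoo dqir gbsb lvhk
Hunk 6: at line 1 remove [ushic] add [knidq,kgz] -> 8 lines: she zhhwq knidq kgz xssoo dqir gbsb lvhk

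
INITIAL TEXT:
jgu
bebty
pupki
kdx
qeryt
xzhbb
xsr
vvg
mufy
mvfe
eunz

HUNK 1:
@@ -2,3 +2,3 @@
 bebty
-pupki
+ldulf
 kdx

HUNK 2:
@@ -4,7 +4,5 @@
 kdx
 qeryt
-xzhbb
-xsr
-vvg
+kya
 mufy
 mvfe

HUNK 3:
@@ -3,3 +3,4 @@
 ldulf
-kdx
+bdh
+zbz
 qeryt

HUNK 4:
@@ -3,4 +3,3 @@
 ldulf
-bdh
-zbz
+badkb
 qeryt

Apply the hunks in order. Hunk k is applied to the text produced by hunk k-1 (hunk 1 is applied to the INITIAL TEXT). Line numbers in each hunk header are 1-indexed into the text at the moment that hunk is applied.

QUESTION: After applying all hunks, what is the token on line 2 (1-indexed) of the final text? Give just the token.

Answer: bebty

Derivation:
Hunk 1: at line 2 remove [pupki] add [ldulf] -> 11 lines: jgu bebty ldulf kdx qeryt xzhbb xsr vvg mufy mvfe eunz
Hunk 2: at line 4 remove [xzhbb,xsr,vvg] add [kya] -> 9 lines: jgu bebty ldulf kdx qeryt kya mufy mvfe eunz
Hunk 3: at line 3 remove [kdx] add [bdh,zbz] -> 10 lines: jgu bebty ldulf bdh zbz qeryt kya mufy mvfe eunz
Hunk 4: at line 3 remove [bdh,zbz] add [badkb] -> 9 lines: jgu bebty ldulf badkb qeryt kya mufy mvfe eunz
Final line 2: bebty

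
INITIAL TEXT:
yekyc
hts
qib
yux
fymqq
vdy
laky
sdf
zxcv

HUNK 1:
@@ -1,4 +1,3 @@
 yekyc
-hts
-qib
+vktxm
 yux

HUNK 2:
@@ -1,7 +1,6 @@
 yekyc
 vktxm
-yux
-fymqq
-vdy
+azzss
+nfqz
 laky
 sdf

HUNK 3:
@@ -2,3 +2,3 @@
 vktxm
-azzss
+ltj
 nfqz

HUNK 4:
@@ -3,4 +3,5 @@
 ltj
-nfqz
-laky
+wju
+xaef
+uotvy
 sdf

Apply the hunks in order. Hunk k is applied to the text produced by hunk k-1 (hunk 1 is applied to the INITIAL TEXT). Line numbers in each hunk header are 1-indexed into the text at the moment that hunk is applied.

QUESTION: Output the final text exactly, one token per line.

Answer: yekyc
vktxm
ltj
wju
xaef
uotvy
sdf
zxcv

Derivation:
Hunk 1: at line 1 remove [hts,qib] add [vktxm] -> 8 lines: yekyc vktxm yux fymqq vdy laky sdf zxcv
Hunk 2: at line 1 remove [yux,fymqq,vdy] add [azzss,nfqz] -> 7 lines: yekyc vktxm azzss nfqz laky sdf zxcv
Hunk 3: at line 2 remove [azzss] add [ltj] -> 7 lines: yekyc vktxm ltj nfqz laky sdf zxcv
Hunk 4: at line 3 remove [nfqz,laky] add [wju,xaef,uotvy] -> 8 lines: yekyc vktxm ltj wju xaef uotvy sdf zxcv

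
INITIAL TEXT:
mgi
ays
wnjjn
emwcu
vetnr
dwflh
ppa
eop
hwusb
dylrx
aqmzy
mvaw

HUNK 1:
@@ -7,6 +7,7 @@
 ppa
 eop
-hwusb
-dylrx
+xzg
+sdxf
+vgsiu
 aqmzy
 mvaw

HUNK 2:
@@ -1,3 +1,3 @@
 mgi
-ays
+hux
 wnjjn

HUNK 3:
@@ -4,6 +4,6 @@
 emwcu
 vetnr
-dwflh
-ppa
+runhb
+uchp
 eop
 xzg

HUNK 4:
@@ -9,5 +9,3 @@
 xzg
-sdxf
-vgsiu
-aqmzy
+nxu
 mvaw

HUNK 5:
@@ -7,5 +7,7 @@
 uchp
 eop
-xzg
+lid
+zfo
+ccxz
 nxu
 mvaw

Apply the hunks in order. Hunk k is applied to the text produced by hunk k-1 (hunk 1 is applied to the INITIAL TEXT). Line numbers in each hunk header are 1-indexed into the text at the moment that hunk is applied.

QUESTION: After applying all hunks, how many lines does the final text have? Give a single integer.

Hunk 1: at line 7 remove [hwusb,dylrx] add [xzg,sdxf,vgsiu] -> 13 lines: mgi ays wnjjn emwcu vetnr dwflh ppa eop xzg sdxf vgsiu aqmzy mvaw
Hunk 2: at line 1 remove [ays] add [hux] -> 13 lines: mgi hux wnjjn emwcu vetnr dwflh ppa eop xzg sdxf vgsiu aqmzy mvaw
Hunk 3: at line 4 remove [dwflh,ppa] add [runhb,uchp] -> 13 lines: mgi hux wnjjn emwcu vetnr runhb uchp eop xzg sdxf vgsiu aqmzy mvaw
Hunk 4: at line 9 remove [sdxf,vgsiu,aqmzy] add [nxu] -> 11 lines: mgi hux wnjjn emwcu vetnr runhb uchp eop xzg nxu mvaw
Hunk 5: at line 7 remove [xzg] add [lid,zfo,ccxz] -> 13 lines: mgi hux wnjjn emwcu vetnr runhb uchp eop lid zfo ccxz nxu mvaw
Final line count: 13

Answer: 13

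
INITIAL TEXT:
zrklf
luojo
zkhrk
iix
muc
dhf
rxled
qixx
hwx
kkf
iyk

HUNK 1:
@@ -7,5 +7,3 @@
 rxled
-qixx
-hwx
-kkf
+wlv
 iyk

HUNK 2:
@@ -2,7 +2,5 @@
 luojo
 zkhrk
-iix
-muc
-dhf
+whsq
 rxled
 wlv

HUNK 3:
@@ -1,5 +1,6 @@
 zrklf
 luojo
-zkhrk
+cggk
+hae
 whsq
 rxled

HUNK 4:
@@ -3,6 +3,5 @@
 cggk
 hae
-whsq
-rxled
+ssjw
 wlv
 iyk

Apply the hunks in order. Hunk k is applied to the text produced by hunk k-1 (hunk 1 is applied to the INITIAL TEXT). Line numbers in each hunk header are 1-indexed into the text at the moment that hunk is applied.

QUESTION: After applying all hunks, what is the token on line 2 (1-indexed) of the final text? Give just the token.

Hunk 1: at line 7 remove [qixx,hwx,kkf] add [wlv] -> 9 lines: zrklf luojo zkhrk iix muc dhf rxled wlv iyk
Hunk 2: at line 2 remove [iix,muc,dhf] add [whsq] -> 7 lines: zrklf luojo zkhrk whsq rxled wlv iyk
Hunk 3: at line 1 remove [zkhrk] add [cggk,hae] -> 8 lines: zrklf luojo cggk hae whsq rxled wlv iyk
Hunk 4: at line 3 remove [whsq,rxled] add [ssjw] -> 7 lines: zrklf luojo cggk hae ssjw wlv iyk
Final line 2: luojo

Answer: luojo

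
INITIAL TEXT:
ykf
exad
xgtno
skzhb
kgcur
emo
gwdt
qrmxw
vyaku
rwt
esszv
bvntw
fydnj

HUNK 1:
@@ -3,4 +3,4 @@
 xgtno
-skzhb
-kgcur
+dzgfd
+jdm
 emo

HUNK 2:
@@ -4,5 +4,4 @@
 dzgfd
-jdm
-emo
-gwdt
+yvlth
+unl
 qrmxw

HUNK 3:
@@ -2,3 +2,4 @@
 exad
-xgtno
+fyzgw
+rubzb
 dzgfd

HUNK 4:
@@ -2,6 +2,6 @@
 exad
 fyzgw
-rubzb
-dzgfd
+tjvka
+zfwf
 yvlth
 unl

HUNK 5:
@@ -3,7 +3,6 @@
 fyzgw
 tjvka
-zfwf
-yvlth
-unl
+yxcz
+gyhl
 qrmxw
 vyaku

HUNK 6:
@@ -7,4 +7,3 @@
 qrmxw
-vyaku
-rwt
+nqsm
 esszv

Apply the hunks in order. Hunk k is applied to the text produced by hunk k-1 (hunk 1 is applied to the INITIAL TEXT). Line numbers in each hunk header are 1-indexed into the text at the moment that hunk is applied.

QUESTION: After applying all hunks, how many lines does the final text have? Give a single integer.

Answer: 11

Derivation:
Hunk 1: at line 3 remove [skzhb,kgcur] add [dzgfd,jdm] -> 13 lines: ykf exad xgtno dzgfd jdm emo gwdt qrmxw vyaku rwt esszv bvntw fydnj
Hunk 2: at line 4 remove [jdm,emo,gwdt] add [yvlth,unl] -> 12 lines: ykf exad xgtno dzgfd yvlth unl qrmxw vyaku rwt esszv bvntw fydnj
Hunk 3: at line 2 remove [xgtno] add [fyzgw,rubzb] -> 13 lines: ykf exad fyzgw rubzb dzgfd yvlth unl qrmxw vyaku rwt esszv bvntw fydnj
Hunk 4: at line 2 remove [rubzb,dzgfd] add [tjvka,zfwf] -> 13 lines: ykf exad fyzgw tjvka zfwf yvlth unl qrmxw vyaku rwt esszv bvntw fydnj
Hunk 5: at line 3 remove [zfwf,yvlth,unl] add [yxcz,gyhl] -> 12 lines: ykf exad fyzgw tjvka yxcz gyhl qrmxw vyaku rwt esszv bvntw fydnj
Hunk 6: at line 7 remove [vyaku,rwt] add [nqsm] -> 11 lines: ykf exad fyzgw tjvka yxcz gyhl qrmxw nqsm esszv bvntw fydnj
Final line count: 11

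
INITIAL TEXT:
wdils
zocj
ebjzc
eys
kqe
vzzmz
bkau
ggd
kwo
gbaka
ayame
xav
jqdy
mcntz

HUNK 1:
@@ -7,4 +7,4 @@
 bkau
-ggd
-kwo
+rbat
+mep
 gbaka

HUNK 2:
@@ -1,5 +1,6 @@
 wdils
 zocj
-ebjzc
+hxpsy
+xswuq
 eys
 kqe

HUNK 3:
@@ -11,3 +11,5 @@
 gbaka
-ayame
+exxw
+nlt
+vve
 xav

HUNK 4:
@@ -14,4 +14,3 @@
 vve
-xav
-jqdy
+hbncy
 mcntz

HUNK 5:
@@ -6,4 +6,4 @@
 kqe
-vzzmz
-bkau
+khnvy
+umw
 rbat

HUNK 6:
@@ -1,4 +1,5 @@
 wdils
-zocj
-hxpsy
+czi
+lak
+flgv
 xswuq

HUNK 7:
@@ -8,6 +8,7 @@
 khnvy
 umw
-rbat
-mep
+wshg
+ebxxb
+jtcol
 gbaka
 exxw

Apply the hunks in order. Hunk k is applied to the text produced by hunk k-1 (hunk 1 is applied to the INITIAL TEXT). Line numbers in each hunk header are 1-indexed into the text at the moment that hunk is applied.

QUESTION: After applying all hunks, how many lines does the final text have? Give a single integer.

Answer: 18

Derivation:
Hunk 1: at line 7 remove [ggd,kwo] add [rbat,mep] -> 14 lines: wdils zocj ebjzc eys kqe vzzmz bkau rbat mep gbaka ayame xav jqdy mcntz
Hunk 2: at line 1 remove [ebjzc] add [hxpsy,xswuq] -> 15 lines: wdils zocj hxpsy xswuq eys kqe vzzmz bkau rbat mep gbaka ayame xav jqdy mcntz
Hunk 3: at line 11 remove [ayame] add [exxw,nlt,vve] -> 17 lines: wdils zocj hxpsy xswuq eys kqe vzzmz bkau rbat mep gbaka exxw nlt vve xav jqdy mcntz
Hunk 4: at line 14 remove [xav,jqdy] add [hbncy] -> 16 lines: wdils zocj hxpsy xswuq eys kqe vzzmz bkau rbat mep gbaka exxw nlt vve hbncy mcntz
Hunk 5: at line 6 remove [vzzmz,bkau] add [khnvy,umw] -> 16 lines: wdils zocj hxpsy xswuq eys kqe khnvy umw rbat mep gbaka exxw nlt vve hbncy mcntz
Hunk 6: at line 1 remove [zocj,hxpsy] add [czi,lak,flgv] -> 17 lines: wdils czi lak flgv xswuq eys kqe khnvy umw rbat mep gbaka exxw nlt vve hbncy mcntz
Hunk 7: at line 8 remove [rbat,mep] add [wshg,ebxxb,jtcol] -> 18 lines: wdils czi lak flgv xswuq eys kqe khnvy umw wshg ebxxb jtcol gbaka exxw nlt vve hbncy mcntz
Final line count: 18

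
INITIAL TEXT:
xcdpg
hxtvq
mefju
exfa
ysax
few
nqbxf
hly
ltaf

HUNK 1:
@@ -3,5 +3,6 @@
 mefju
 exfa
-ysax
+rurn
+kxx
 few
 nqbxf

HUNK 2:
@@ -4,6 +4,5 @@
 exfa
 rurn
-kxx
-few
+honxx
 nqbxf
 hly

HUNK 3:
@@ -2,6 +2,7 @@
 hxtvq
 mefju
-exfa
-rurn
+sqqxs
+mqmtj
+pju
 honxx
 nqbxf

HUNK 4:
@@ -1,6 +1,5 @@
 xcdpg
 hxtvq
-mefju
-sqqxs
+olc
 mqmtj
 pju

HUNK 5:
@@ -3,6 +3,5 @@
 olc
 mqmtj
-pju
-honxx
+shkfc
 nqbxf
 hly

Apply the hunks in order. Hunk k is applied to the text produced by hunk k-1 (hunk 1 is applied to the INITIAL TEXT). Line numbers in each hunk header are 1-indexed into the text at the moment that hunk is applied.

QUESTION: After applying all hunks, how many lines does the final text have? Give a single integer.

Answer: 8

Derivation:
Hunk 1: at line 3 remove [ysax] add [rurn,kxx] -> 10 lines: xcdpg hxtvq mefju exfa rurn kxx few nqbxf hly ltaf
Hunk 2: at line 4 remove [kxx,few] add [honxx] -> 9 lines: xcdpg hxtvq mefju exfa rurn honxx nqbxf hly ltaf
Hunk 3: at line 2 remove [exfa,rurn] add [sqqxs,mqmtj,pju] -> 10 lines: xcdpg hxtvq mefju sqqxs mqmtj pju honxx nqbxf hly ltaf
Hunk 4: at line 1 remove [mefju,sqqxs] add [olc] -> 9 lines: xcdpg hxtvq olc mqmtj pju honxx nqbxf hly ltaf
Hunk 5: at line 3 remove [pju,honxx] add [shkfc] -> 8 lines: xcdpg hxtvq olc mqmtj shkfc nqbxf hly ltaf
Final line count: 8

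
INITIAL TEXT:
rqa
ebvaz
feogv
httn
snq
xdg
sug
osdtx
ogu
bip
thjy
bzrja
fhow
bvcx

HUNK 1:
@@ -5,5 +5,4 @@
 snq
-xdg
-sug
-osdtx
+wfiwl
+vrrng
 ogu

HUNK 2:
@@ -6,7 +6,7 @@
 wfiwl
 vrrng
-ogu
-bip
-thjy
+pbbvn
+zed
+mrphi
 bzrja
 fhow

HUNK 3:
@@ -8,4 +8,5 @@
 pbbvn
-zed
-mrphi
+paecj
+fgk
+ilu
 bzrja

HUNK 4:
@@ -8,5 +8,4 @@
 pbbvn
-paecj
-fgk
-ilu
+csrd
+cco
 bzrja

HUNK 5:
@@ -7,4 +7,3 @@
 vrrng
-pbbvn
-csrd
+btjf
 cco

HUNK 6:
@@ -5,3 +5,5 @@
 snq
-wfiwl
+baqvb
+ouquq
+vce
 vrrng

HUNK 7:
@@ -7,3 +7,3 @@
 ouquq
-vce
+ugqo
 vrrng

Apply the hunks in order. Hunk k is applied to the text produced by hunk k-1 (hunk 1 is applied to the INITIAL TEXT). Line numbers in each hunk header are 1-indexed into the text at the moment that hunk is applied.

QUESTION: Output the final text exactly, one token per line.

Answer: rqa
ebvaz
feogv
httn
snq
baqvb
ouquq
ugqo
vrrng
btjf
cco
bzrja
fhow
bvcx

Derivation:
Hunk 1: at line 5 remove [xdg,sug,osdtx] add [wfiwl,vrrng] -> 13 lines: rqa ebvaz feogv httn snq wfiwl vrrng ogu bip thjy bzrja fhow bvcx
Hunk 2: at line 6 remove [ogu,bip,thjy] add [pbbvn,zed,mrphi] -> 13 lines: rqa ebvaz feogv httn snq wfiwl vrrng pbbvn zed mrphi bzrja fhow bvcx
Hunk 3: at line 8 remove [zed,mrphi] add [paecj,fgk,ilu] -> 14 lines: rqa ebvaz feogv httn snq wfiwl vrrng pbbvn paecj fgk ilu bzrja fhow bvcx
Hunk 4: at line 8 remove [paecj,fgk,ilu] add [csrd,cco] -> 13 lines: rqa ebvaz feogv httn snq wfiwl vrrng pbbvn csrd cco bzrja fhow bvcx
Hunk 5: at line 7 remove [pbbvn,csrd] add [btjf] -> 12 lines: rqa ebvaz feogv httn snq wfiwl vrrng btjf cco bzrja fhow bvcx
Hunk 6: at line 5 remove [wfiwl] add [baqvb,ouquq,vce] -> 14 lines: rqa ebvaz feogv httn snq baqvb ouquq vce vrrng btjf cco bzrja fhow bvcx
Hunk 7: at line 7 remove [vce] add [ugqo] -> 14 lines: rqa ebvaz feogv httn snq baqvb ouquq ugqo vrrng btjf cco bzrja fhow bvcx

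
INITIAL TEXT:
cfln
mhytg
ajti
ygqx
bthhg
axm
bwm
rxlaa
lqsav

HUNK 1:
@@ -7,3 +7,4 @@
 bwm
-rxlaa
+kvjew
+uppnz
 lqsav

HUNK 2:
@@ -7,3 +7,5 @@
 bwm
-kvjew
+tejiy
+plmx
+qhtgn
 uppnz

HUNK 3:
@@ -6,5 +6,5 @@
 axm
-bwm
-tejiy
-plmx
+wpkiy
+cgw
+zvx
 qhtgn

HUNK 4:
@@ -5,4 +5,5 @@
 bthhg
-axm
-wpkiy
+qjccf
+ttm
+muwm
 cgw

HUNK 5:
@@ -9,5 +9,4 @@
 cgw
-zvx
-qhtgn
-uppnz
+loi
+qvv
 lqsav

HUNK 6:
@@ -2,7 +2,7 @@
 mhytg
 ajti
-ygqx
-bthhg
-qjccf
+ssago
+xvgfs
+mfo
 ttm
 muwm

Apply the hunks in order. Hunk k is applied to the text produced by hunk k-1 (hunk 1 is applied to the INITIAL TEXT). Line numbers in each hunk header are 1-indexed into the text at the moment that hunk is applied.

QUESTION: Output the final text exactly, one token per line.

Answer: cfln
mhytg
ajti
ssago
xvgfs
mfo
ttm
muwm
cgw
loi
qvv
lqsav

Derivation:
Hunk 1: at line 7 remove [rxlaa] add [kvjew,uppnz] -> 10 lines: cfln mhytg ajti ygqx bthhg axm bwm kvjew uppnz lqsav
Hunk 2: at line 7 remove [kvjew] add [tejiy,plmx,qhtgn] -> 12 lines: cfln mhytg ajti ygqx bthhg axm bwm tejiy plmx qhtgn uppnz lqsav
Hunk 3: at line 6 remove [bwm,tejiy,plmx] add [wpkiy,cgw,zvx] -> 12 lines: cfln mhytg ajti ygqx bthhg axm wpkiy cgw zvx qhtgn uppnz lqsav
Hunk 4: at line 5 remove [axm,wpkiy] add [qjccf,ttm,muwm] -> 13 lines: cfln mhytg ajti ygqx bthhg qjccf ttm muwm cgw zvx qhtgn uppnz lqsav
Hunk 5: at line 9 remove [zvx,qhtgn,uppnz] add [loi,qvv] -> 12 lines: cfln mhytg ajti ygqx bthhg qjccf ttm muwm cgw loi qvv lqsav
Hunk 6: at line 2 remove [ygqx,bthhg,qjccf] add [ssago,xvgfs,mfo] -> 12 lines: cfln mhytg ajti ssago xvgfs mfo ttm muwm cgw loi qvv lqsav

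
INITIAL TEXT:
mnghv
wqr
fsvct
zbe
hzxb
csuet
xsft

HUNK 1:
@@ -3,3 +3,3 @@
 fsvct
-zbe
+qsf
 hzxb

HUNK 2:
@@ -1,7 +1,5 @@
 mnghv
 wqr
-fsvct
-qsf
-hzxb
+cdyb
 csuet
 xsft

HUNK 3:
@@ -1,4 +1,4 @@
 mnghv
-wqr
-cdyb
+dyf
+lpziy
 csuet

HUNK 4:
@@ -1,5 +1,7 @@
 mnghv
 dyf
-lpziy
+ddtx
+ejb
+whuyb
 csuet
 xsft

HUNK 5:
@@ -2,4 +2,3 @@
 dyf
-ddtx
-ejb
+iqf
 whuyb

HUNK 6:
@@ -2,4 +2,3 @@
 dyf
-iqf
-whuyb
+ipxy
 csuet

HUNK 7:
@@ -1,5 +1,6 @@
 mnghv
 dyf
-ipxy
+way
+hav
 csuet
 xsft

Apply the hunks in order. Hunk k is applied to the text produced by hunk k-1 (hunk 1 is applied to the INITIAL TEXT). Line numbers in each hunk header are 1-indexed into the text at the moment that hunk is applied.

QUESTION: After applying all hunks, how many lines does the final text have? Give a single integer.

Answer: 6

Derivation:
Hunk 1: at line 3 remove [zbe] add [qsf] -> 7 lines: mnghv wqr fsvct qsf hzxb csuet xsft
Hunk 2: at line 1 remove [fsvct,qsf,hzxb] add [cdyb] -> 5 lines: mnghv wqr cdyb csuet xsft
Hunk 3: at line 1 remove [wqr,cdyb] add [dyf,lpziy] -> 5 lines: mnghv dyf lpziy csuet xsft
Hunk 4: at line 1 remove [lpziy] add [ddtx,ejb,whuyb] -> 7 lines: mnghv dyf ddtx ejb whuyb csuet xsft
Hunk 5: at line 2 remove [ddtx,ejb] add [iqf] -> 6 lines: mnghv dyf iqf whuyb csuet xsft
Hunk 6: at line 2 remove [iqf,whuyb] add [ipxy] -> 5 lines: mnghv dyf ipxy csuet xsft
Hunk 7: at line 1 remove [ipxy] add [way,hav] -> 6 lines: mnghv dyf way hav csuet xsft
Final line count: 6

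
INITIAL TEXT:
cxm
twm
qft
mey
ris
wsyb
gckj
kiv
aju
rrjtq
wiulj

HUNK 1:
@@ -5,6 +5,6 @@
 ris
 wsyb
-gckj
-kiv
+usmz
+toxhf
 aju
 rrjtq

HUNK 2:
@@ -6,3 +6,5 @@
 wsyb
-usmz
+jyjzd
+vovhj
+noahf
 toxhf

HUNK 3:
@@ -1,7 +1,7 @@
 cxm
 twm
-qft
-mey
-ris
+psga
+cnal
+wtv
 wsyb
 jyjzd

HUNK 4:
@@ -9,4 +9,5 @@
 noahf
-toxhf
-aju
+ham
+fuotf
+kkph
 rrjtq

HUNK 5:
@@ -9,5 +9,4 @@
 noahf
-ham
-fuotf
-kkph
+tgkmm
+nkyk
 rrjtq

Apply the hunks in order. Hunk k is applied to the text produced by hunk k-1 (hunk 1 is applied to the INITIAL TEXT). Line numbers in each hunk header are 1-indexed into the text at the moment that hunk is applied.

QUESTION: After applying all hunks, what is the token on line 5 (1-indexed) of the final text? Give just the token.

Answer: wtv

Derivation:
Hunk 1: at line 5 remove [gckj,kiv] add [usmz,toxhf] -> 11 lines: cxm twm qft mey ris wsyb usmz toxhf aju rrjtq wiulj
Hunk 2: at line 6 remove [usmz] add [jyjzd,vovhj,noahf] -> 13 lines: cxm twm qft mey ris wsyb jyjzd vovhj noahf toxhf aju rrjtq wiulj
Hunk 3: at line 1 remove [qft,mey,ris] add [psga,cnal,wtv] -> 13 lines: cxm twm psga cnal wtv wsyb jyjzd vovhj noahf toxhf aju rrjtq wiulj
Hunk 4: at line 9 remove [toxhf,aju] add [ham,fuotf,kkph] -> 14 lines: cxm twm psga cnal wtv wsyb jyjzd vovhj noahf ham fuotf kkph rrjtq wiulj
Hunk 5: at line 9 remove [ham,fuotf,kkph] add [tgkmm,nkyk] -> 13 lines: cxm twm psga cnal wtv wsyb jyjzd vovhj noahf tgkmm nkyk rrjtq wiulj
Final line 5: wtv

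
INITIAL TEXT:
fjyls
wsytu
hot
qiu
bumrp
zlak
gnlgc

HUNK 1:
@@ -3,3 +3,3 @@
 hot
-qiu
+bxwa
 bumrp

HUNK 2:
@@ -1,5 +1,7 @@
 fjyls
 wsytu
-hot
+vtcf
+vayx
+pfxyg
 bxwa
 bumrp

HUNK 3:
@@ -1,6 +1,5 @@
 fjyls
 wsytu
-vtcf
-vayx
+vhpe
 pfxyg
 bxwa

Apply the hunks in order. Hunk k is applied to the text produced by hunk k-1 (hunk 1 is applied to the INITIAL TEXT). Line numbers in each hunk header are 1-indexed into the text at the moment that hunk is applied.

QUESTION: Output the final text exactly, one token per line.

Hunk 1: at line 3 remove [qiu] add [bxwa] -> 7 lines: fjyls wsytu hot bxwa bumrp zlak gnlgc
Hunk 2: at line 1 remove [hot] add [vtcf,vayx,pfxyg] -> 9 lines: fjyls wsytu vtcf vayx pfxyg bxwa bumrp zlak gnlgc
Hunk 3: at line 1 remove [vtcf,vayx] add [vhpe] -> 8 lines: fjyls wsytu vhpe pfxyg bxwa bumrp zlak gnlgc

Answer: fjyls
wsytu
vhpe
pfxyg
bxwa
bumrp
zlak
gnlgc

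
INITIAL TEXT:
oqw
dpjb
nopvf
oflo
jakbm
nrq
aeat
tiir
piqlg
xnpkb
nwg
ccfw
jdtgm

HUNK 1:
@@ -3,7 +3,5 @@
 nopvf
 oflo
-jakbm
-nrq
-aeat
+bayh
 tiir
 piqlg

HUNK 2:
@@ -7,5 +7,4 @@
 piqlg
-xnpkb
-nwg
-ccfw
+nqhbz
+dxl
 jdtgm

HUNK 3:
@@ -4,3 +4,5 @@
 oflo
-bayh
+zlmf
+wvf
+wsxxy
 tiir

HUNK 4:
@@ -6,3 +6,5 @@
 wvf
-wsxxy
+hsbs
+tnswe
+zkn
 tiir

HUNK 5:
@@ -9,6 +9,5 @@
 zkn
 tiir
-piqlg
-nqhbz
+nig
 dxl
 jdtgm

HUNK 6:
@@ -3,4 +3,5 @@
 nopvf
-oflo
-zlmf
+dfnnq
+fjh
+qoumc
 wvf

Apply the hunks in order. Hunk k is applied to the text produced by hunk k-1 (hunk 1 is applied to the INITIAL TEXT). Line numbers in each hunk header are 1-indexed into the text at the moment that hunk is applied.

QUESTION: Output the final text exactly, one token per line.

Answer: oqw
dpjb
nopvf
dfnnq
fjh
qoumc
wvf
hsbs
tnswe
zkn
tiir
nig
dxl
jdtgm

Derivation:
Hunk 1: at line 3 remove [jakbm,nrq,aeat] add [bayh] -> 11 lines: oqw dpjb nopvf oflo bayh tiir piqlg xnpkb nwg ccfw jdtgm
Hunk 2: at line 7 remove [xnpkb,nwg,ccfw] add [nqhbz,dxl] -> 10 lines: oqw dpjb nopvf oflo bayh tiir piqlg nqhbz dxl jdtgm
Hunk 3: at line 4 remove [bayh] add [zlmf,wvf,wsxxy] -> 12 lines: oqw dpjb nopvf oflo zlmf wvf wsxxy tiir piqlg nqhbz dxl jdtgm
Hunk 4: at line 6 remove [wsxxy] add [hsbs,tnswe,zkn] -> 14 lines: oqw dpjb nopvf oflo zlmf wvf hsbs tnswe zkn tiir piqlg nqhbz dxl jdtgm
Hunk 5: at line 9 remove [piqlg,nqhbz] add [nig] -> 13 lines: oqw dpjb nopvf oflo zlmf wvf hsbs tnswe zkn tiir nig dxl jdtgm
Hunk 6: at line 3 remove [oflo,zlmf] add [dfnnq,fjh,qoumc] -> 14 lines: oqw dpjb nopvf dfnnq fjh qoumc wvf hsbs tnswe zkn tiir nig dxl jdtgm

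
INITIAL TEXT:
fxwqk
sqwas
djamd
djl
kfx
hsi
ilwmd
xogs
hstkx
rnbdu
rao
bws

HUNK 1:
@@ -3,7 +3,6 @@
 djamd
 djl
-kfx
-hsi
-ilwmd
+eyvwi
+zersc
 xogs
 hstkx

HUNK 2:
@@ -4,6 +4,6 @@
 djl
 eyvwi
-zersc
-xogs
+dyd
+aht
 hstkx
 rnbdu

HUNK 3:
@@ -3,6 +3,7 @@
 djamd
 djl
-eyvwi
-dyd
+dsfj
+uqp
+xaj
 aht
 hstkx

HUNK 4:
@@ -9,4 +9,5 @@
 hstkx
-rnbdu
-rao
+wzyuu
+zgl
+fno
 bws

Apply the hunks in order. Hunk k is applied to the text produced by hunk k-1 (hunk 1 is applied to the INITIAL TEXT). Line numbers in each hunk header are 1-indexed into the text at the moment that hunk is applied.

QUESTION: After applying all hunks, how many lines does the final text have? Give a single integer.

Hunk 1: at line 3 remove [kfx,hsi,ilwmd] add [eyvwi,zersc] -> 11 lines: fxwqk sqwas djamd djl eyvwi zersc xogs hstkx rnbdu rao bws
Hunk 2: at line 4 remove [zersc,xogs] add [dyd,aht] -> 11 lines: fxwqk sqwas djamd djl eyvwi dyd aht hstkx rnbdu rao bws
Hunk 3: at line 3 remove [eyvwi,dyd] add [dsfj,uqp,xaj] -> 12 lines: fxwqk sqwas djamd djl dsfj uqp xaj aht hstkx rnbdu rao bws
Hunk 4: at line 9 remove [rnbdu,rao] add [wzyuu,zgl,fno] -> 13 lines: fxwqk sqwas djamd djl dsfj uqp xaj aht hstkx wzyuu zgl fno bws
Final line count: 13

Answer: 13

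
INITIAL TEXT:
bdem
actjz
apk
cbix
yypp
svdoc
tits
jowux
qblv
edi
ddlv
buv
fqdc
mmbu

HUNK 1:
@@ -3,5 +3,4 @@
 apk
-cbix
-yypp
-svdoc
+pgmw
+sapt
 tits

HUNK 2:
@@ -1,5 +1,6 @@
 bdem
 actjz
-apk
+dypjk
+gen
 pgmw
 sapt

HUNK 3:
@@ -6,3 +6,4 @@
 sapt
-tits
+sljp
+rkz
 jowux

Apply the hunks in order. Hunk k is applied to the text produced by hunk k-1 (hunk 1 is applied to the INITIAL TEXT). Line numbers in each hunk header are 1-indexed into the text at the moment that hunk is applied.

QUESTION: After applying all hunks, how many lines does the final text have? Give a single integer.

Hunk 1: at line 3 remove [cbix,yypp,svdoc] add [pgmw,sapt] -> 13 lines: bdem actjz apk pgmw sapt tits jowux qblv edi ddlv buv fqdc mmbu
Hunk 2: at line 1 remove [apk] add [dypjk,gen] -> 14 lines: bdem actjz dypjk gen pgmw sapt tits jowux qblv edi ddlv buv fqdc mmbu
Hunk 3: at line 6 remove [tits] add [sljp,rkz] -> 15 lines: bdem actjz dypjk gen pgmw sapt sljp rkz jowux qblv edi ddlv buv fqdc mmbu
Final line count: 15

Answer: 15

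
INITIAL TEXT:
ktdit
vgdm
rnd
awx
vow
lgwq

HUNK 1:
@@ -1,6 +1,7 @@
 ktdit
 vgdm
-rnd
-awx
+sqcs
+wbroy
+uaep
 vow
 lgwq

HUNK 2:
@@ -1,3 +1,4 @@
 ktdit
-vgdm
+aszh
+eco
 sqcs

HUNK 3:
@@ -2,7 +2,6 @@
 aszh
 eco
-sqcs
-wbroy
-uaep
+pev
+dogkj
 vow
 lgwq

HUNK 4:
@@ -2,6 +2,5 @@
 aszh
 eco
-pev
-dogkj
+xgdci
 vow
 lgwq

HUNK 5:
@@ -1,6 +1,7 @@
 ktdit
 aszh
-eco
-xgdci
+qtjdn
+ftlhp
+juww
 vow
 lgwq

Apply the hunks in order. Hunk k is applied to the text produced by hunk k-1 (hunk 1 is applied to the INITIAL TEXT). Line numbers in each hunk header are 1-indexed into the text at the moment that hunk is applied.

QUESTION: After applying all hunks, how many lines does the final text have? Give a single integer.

Answer: 7

Derivation:
Hunk 1: at line 1 remove [rnd,awx] add [sqcs,wbroy,uaep] -> 7 lines: ktdit vgdm sqcs wbroy uaep vow lgwq
Hunk 2: at line 1 remove [vgdm] add [aszh,eco] -> 8 lines: ktdit aszh eco sqcs wbroy uaep vow lgwq
Hunk 3: at line 2 remove [sqcs,wbroy,uaep] add [pev,dogkj] -> 7 lines: ktdit aszh eco pev dogkj vow lgwq
Hunk 4: at line 2 remove [pev,dogkj] add [xgdci] -> 6 lines: ktdit aszh eco xgdci vow lgwq
Hunk 5: at line 1 remove [eco,xgdci] add [qtjdn,ftlhp,juww] -> 7 lines: ktdit aszh qtjdn ftlhp juww vow lgwq
Final line count: 7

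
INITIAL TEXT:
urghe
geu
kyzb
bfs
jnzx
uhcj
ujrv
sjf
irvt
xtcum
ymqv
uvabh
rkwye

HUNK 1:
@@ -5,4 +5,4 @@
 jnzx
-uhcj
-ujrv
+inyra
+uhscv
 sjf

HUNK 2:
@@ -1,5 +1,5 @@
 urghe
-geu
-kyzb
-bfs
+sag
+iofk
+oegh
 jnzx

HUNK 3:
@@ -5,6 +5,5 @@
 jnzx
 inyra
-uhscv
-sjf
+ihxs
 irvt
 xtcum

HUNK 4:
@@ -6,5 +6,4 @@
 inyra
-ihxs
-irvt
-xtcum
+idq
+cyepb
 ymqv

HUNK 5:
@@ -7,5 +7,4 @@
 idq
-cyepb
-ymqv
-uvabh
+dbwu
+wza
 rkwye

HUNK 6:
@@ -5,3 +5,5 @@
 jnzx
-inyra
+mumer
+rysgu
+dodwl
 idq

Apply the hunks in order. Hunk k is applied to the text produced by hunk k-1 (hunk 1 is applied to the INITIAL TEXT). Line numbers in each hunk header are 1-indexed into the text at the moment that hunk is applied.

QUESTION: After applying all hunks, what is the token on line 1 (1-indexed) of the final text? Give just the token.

Hunk 1: at line 5 remove [uhcj,ujrv] add [inyra,uhscv] -> 13 lines: urghe geu kyzb bfs jnzx inyra uhscv sjf irvt xtcum ymqv uvabh rkwye
Hunk 2: at line 1 remove [geu,kyzb,bfs] add [sag,iofk,oegh] -> 13 lines: urghe sag iofk oegh jnzx inyra uhscv sjf irvt xtcum ymqv uvabh rkwye
Hunk 3: at line 5 remove [uhscv,sjf] add [ihxs] -> 12 lines: urghe sag iofk oegh jnzx inyra ihxs irvt xtcum ymqv uvabh rkwye
Hunk 4: at line 6 remove [ihxs,irvt,xtcum] add [idq,cyepb] -> 11 lines: urghe sag iofk oegh jnzx inyra idq cyepb ymqv uvabh rkwye
Hunk 5: at line 7 remove [cyepb,ymqv,uvabh] add [dbwu,wza] -> 10 lines: urghe sag iofk oegh jnzx inyra idq dbwu wza rkwye
Hunk 6: at line 5 remove [inyra] add [mumer,rysgu,dodwl] -> 12 lines: urghe sag iofk oegh jnzx mumer rysgu dodwl idq dbwu wza rkwye
Final line 1: urghe

Answer: urghe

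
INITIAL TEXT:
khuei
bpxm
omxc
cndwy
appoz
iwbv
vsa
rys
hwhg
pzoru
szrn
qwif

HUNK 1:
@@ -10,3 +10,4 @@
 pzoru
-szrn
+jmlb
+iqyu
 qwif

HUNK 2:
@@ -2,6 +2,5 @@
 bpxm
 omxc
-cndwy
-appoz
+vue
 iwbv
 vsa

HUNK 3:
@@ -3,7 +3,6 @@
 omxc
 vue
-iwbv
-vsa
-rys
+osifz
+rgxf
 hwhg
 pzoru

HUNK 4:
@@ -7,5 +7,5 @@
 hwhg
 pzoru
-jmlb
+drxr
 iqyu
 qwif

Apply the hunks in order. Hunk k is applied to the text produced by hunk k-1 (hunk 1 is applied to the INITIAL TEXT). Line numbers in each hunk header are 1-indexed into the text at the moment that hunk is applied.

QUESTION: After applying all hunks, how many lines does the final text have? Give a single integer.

Answer: 11

Derivation:
Hunk 1: at line 10 remove [szrn] add [jmlb,iqyu] -> 13 lines: khuei bpxm omxc cndwy appoz iwbv vsa rys hwhg pzoru jmlb iqyu qwif
Hunk 2: at line 2 remove [cndwy,appoz] add [vue] -> 12 lines: khuei bpxm omxc vue iwbv vsa rys hwhg pzoru jmlb iqyu qwif
Hunk 3: at line 3 remove [iwbv,vsa,rys] add [osifz,rgxf] -> 11 lines: khuei bpxm omxc vue osifz rgxf hwhg pzoru jmlb iqyu qwif
Hunk 4: at line 7 remove [jmlb] add [drxr] -> 11 lines: khuei bpxm omxc vue osifz rgxf hwhg pzoru drxr iqyu qwif
Final line count: 11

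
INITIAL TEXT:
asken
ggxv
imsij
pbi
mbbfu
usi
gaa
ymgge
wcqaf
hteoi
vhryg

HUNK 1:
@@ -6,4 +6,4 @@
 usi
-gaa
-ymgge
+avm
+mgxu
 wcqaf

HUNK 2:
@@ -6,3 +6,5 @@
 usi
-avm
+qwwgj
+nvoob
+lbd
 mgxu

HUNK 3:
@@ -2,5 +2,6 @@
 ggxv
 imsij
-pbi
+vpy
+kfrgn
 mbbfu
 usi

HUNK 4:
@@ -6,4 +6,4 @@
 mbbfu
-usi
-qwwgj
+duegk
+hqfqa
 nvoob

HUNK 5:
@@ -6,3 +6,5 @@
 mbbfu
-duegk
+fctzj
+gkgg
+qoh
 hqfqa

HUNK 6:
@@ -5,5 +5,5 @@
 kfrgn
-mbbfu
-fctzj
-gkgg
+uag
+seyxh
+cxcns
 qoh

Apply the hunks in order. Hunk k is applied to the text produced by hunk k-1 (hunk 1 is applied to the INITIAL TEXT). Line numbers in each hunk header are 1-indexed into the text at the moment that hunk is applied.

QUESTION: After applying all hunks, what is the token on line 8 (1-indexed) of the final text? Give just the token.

Hunk 1: at line 6 remove [gaa,ymgge] add [avm,mgxu] -> 11 lines: asken ggxv imsij pbi mbbfu usi avm mgxu wcqaf hteoi vhryg
Hunk 2: at line 6 remove [avm] add [qwwgj,nvoob,lbd] -> 13 lines: asken ggxv imsij pbi mbbfu usi qwwgj nvoob lbd mgxu wcqaf hteoi vhryg
Hunk 3: at line 2 remove [pbi] add [vpy,kfrgn] -> 14 lines: asken ggxv imsij vpy kfrgn mbbfu usi qwwgj nvoob lbd mgxu wcqaf hteoi vhryg
Hunk 4: at line 6 remove [usi,qwwgj] add [duegk,hqfqa] -> 14 lines: asken ggxv imsij vpy kfrgn mbbfu duegk hqfqa nvoob lbd mgxu wcqaf hteoi vhryg
Hunk 5: at line 6 remove [duegk] add [fctzj,gkgg,qoh] -> 16 lines: asken ggxv imsij vpy kfrgn mbbfu fctzj gkgg qoh hqfqa nvoob lbd mgxu wcqaf hteoi vhryg
Hunk 6: at line 5 remove [mbbfu,fctzj,gkgg] add [uag,seyxh,cxcns] -> 16 lines: asken ggxv imsij vpy kfrgn uag seyxh cxcns qoh hqfqa nvoob lbd mgxu wcqaf hteoi vhryg
Final line 8: cxcns

Answer: cxcns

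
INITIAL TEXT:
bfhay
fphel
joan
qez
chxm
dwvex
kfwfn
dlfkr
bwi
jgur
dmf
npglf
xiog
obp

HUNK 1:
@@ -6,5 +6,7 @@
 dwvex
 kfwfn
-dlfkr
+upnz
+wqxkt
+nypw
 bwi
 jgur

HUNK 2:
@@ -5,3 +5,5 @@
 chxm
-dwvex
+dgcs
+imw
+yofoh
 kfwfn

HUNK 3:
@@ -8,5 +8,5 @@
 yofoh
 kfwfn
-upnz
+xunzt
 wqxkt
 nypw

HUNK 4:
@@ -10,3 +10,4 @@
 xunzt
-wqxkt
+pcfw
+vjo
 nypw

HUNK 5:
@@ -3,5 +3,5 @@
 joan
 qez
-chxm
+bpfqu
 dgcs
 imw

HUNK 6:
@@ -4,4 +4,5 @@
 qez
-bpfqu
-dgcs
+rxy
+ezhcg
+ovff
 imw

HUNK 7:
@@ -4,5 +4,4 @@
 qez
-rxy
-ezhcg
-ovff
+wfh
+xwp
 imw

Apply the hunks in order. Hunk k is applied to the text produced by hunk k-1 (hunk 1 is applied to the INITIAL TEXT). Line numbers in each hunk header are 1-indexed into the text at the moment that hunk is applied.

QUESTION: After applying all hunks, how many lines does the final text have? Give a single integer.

Answer: 19

Derivation:
Hunk 1: at line 6 remove [dlfkr] add [upnz,wqxkt,nypw] -> 16 lines: bfhay fphel joan qez chxm dwvex kfwfn upnz wqxkt nypw bwi jgur dmf npglf xiog obp
Hunk 2: at line 5 remove [dwvex] add [dgcs,imw,yofoh] -> 18 lines: bfhay fphel joan qez chxm dgcs imw yofoh kfwfn upnz wqxkt nypw bwi jgur dmf npglf xiog obp
Hunk 3: at line 8 remove [upnz] add [xunzt] -> 18 lines: bfhay fphel joan qez chxm dgcs imw yofoh kfwfn xunzt wqxkt nypw bwi jgur dmf npglf xiog obp
Hunk 4: at line 10 remove [wqxkt] add [pcfw,vjo] -> 19 lines: bfhay fphel joan qez chxm dgcs imw yofoh kfwfn xunzt pcfw vjo nypw bwi jgur dmf npglf xiog obp
Hunk 5: at line 3 remove [chxm] add [bpfqu] -> 19 lines: bfhay fphel joan qez bpfqu dgcs imw yofoh kfwfn xunzt pcfw vjo nypw bwi jgur dmf npglf xiog obp
Hunk 6: at line 4 remove [bpfqu,dgcs] add [rxy,ezhcg,ovff] -> 20 lines: bfhay fphel joan qez rxy ezhcg ovff imw yofoh kfwfn xunzt pcfw vjo nypw bwi jgur dmf npglf xiog obp
Hunk 7: at line 4 remove [rxy,ezhcg,ovff] add [wfh,xwp] -> 19 lines: bfhay fphel joan qez wfh xwp imw yofoh kfwfn xunzt pcfw vjo nypw bwi jgur dmf npglf xiog obp
Final line count: 19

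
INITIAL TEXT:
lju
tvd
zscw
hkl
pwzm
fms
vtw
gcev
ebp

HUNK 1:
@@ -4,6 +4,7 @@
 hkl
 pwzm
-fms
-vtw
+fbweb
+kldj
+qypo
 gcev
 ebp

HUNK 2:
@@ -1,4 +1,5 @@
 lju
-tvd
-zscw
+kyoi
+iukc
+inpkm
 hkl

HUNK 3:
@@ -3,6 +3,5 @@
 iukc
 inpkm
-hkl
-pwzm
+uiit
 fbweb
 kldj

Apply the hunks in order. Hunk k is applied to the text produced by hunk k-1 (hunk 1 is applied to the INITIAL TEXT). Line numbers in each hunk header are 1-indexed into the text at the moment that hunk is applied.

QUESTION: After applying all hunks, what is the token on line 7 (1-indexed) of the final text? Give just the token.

Hunk 1: at line 4 remove [fms,vtw] add [fbweb,kldj,qypo] -> 10 lines: lju tvd zscw hkl pwzm fbweb kldj qypo gcev ebp
Hunk 2: at line 1 remove [tvd,zscw] add [kyoi,iukc,inpkm] -> 11 lines: lju kyoi iukc inpkm hkl pwzm fbweb kldj qypo gcev ebp
Hunk 3: at line 3 remove [hkl,pwzm] add [uiit] -> 10 lines: lju kyoi iukc inpkm uiit fbweb kldj qypo gcev ebp
Final line 7: kldj

Answer: kldj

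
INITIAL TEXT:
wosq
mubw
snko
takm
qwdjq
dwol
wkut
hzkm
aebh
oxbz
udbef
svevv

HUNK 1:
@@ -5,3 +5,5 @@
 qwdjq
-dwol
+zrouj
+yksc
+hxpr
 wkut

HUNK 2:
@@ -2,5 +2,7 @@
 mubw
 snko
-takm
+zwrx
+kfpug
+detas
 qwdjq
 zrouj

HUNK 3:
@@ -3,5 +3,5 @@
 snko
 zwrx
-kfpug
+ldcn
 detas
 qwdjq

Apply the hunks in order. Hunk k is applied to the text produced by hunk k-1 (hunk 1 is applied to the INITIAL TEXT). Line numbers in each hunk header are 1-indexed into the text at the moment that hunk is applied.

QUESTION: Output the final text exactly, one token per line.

Answer: wosq
mubw
snko
zwrx
ldcn
detas
qwdjq
zrouj
yksc
hxpr
wkut
hzkm
aebh
oxbz
udbef
svevv

Derivation:
Hunk 1: at line 5 remove [dwol] add [zrouj,yksc,hxpr] -> 14 lines: wosq mubw snko takm qwdjq zrouj yksc hxpr wkut hzkm aebh oxbz udbef svevv
Hunk 2: at line 2 remove [takm] add [zwrx,kfpug,detas] -> 16 lines: wosq mubw snko zwrx kfpug detas qwdjq zrouj yksc hxpr wkut hzkm aebh oxbz udbef svevv
Hunk 3: at line 3 remove [kfpug] add [ldcn] -> 16 lines: wosq mubw snko zwrx ldcn detas qwdjq zrouj yksc hxpr wkut hzkm aebh oxbz udbef svevv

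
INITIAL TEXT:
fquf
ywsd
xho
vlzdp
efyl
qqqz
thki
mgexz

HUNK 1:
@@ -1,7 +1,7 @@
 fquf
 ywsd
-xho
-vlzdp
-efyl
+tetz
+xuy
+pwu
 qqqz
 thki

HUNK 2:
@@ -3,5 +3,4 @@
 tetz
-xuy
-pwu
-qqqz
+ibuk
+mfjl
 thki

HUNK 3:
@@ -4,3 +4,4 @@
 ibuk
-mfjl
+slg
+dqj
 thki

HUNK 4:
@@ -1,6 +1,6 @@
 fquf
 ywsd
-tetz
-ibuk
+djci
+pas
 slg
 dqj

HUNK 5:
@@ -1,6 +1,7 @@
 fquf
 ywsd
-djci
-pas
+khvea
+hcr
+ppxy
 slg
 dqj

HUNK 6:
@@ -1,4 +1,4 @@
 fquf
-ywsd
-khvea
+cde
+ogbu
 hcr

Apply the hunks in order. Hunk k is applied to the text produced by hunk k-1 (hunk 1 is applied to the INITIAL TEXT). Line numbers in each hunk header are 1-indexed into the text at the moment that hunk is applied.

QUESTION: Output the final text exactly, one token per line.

Hunk 1: at line 1 remove [xho,vlzdp,efyl] add [tetz,xuy,pwu] -> 8 lines: fquf ywsd tetz xuy pwu qqqz thki mgexz
Hunk 2: at line 3 remove [xuy,pwu,qqqz] add [ibuk,mfjl] -> 7 lines: fquf ywsd tetz ibuk mfjl thki mgexz
Hunk 3: at line 4 remove [mfjl] add [slg,dqj] -> 8 lines: fquf ywsd tetz ibuk slg dqj thki mgexz
Hunk 4: at line 1 remove [tetz,ibuk] add [djci,pas] -> 8 lines: fquf ywsd djci pas slg dqj thki mgexz
Hunk 5: at line 1 remove [djci,pas] add [khvea,hcr,ppxy] -> 9 lines: fquf ywsd khvea hcr ppxy slg dqj thki mgexz
Hunk 6: at line 1 remove [ywsd,khvea] add [cde,ogbu] -> 9 lines: fquf cde ogbu hcr ppxy slg dqj thki mgexz

Answer: fquf
cde
ogbu
hcr
ppxy
slg
dqj
thki
mgexz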